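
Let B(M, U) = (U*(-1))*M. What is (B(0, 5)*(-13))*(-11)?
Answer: 0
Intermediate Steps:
B(M, U) = -M*U (B(M, U) = (-U)*M = -M*U)
(B(0, 5)*(-13))*(-11) = (-1*0*5*(-13))*(-11) = (0*(-13))*(-11) = 0*(-11) = 0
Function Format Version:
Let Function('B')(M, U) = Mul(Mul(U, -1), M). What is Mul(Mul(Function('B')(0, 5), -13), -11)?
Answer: 0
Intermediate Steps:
Function('B')(M, U) = Mul(-1, M, U) (Function('B')(M, U) = Mul(Mul(-1, U), M) = Mul(-1, M, U))
Mul(Mul(Function('B')(0, 5), -13), -11) = Mul(Mul(Mul(-1, 0, 5), -13), -11) = Mul(Mul(0, -13), -11) = Mul(0, -11) = 0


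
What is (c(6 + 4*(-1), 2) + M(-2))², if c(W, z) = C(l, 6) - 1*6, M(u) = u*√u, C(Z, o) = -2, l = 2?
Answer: 56 + 32*I*√2 ≈ 56.0 + 45.255*I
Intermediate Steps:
M(u) = u^(3/2)
c(W, z) = -8 (c(W, z) = -2 - 1*6 = -2 - 6 = -8)
(c(6 + 4*(-1), 2) + M(-2))² = (-8 + (-2)^(3/2))² = (-8 - 2*I*√2)²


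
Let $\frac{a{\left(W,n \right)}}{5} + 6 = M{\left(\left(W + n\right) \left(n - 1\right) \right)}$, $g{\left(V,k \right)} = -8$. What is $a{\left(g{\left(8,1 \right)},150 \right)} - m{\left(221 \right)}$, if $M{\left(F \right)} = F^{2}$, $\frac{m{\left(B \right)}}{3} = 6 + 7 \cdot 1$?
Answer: $2238304751$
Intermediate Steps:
$m{\left(B \right)} = 39$ ($m{\left(B \right)} = 3 \left(6 + 7 \cdot 1\right) = 3 \left(6 + 7\right) = 3 \cdot 13 = 39$)
$a{\left(W,n \right)} = -30 + 5 \left(-1 + n\right)^{2} \left(W + n\right)^{2}$ ($a{\left(W,n \right)} = -30 + 5 \left(\left(W + n\right) \left(n - 1\right)\right)^{2} = -30 + 5 \left(\left(W + n\right) \left(-1 + n\right)\right)^{2} = -30 + 5 \left(\left(-1 + n\right) \left(W + n\right)\right)^{2} = -30 + 5 \left(-1 + n\right)^{2} \left(W + n\right)^{2}$)
$a{\left(g{\left(8,1 \right)},150 \right)} - m{\left(221 \right)} = \left(-30 + 5 \left(150^{2} - -8 - 150 - 1200\right)^{2}\right) - 39 = \left(-30 + 5 \left(22500 + 8 - 150 - 1200\right)^{2}\right) - 39 = \left(-30 + 5 \cdot 21158^{2}\right) - 39 = \left(-30 + 5 \cdot 447660964\right) - 39 = \left(-30 + 2238304820\right) - 39 = 2238304790 - 39 = 2238304751$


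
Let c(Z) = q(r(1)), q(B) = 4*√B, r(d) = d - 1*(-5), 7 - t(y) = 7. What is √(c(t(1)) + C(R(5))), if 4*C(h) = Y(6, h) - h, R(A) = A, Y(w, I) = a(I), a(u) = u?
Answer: 2*6^(¼) ≈ 3.1302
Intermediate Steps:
t(y) = 0 (t(y) = 7 - 1*7 = 7 - 7 = 0)
Y(w, I) = I
r(d) = 5 + d (r(d) = d + 5 = 5 + d)
C(h) = 0 (C(h) = (h - h)/4 = (¼)*0 = 0)
c(Z) = 4*√6 (c(Z) = 4*√(5 + 1) = 4*√6)
√(c(t(1)) + C(R(5))) = √(4*√6 + 0) = √(4*√6) = 2*6^(¼)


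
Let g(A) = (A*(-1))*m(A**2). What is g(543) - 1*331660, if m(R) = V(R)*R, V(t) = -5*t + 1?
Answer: 236030897120048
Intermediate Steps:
V(t) = 1 - 5*t
m(R) = R*(1 - 5*R) (m(R) = (1 - 5*R)*R = R*(1 - 5*R))
g(A) = -A**3*(1 - 5*A**2) (g(A) = (A*(-1))*(A**2*(1 - 5*A**2)) = (-A)*(A**2*(1 - 5*A**2)) = -A**3*(1 - 5*A**2))
g(543) - 1*331660 = (-1*543**3 + 5*543**5) - 1*331660 = (-1*160103007 + 5*47206211510943) - 331660 = (-160103007 + 236031057554715) - 331660 = 236030897451708 - 331660 = 236030897120048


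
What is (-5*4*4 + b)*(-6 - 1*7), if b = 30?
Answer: 650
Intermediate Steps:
(-5*4*4 + b)*(-6 - 1*7) = (-5*4*4 + 30)*(-6 - 1*7) = (-20*4 + 30)*(-6 - 7) = (-80 + 30)*(-13) = -50*(-13) = 650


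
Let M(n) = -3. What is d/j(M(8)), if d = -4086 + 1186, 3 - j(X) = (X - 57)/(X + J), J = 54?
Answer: -49300/71 ≈ -694.37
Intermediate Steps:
j(X) = 3 - (-57 + X)/(54 + X) (j(X) = 3 - (X - 57)/(X + 54) = 3 - (-57 + X)/(54 + X))
d = -2900
d/j(M(8)) = -2900*(54 - 3)/(219 + 2*(-3)) = -2900*51/(219 - 6) = -2900/((1/51)*213) = -2900/71/17 = -2900*17/71 = -49300/71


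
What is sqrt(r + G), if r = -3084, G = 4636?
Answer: 4*sqrt(97) ≈ 39.395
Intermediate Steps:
sqrt(r + G) = sqrt(-3084 + 4636) = sqrt(1552) = 4*sqrt(97)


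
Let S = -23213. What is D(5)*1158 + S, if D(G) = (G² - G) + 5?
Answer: 5737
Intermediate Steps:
D(G) = 5 + G² - G
D(5)*1158 + S = (5 + 5² - 1*5)*1158 - 23213 = (5 + 25 - 5)*1158 - 23213 = 25*1158 - 23213 = 28950 - 23213 = 5737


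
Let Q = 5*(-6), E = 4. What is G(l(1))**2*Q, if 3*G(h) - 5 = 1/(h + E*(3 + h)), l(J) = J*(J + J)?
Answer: -20535/242 ≈ -84.855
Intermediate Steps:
l(J) = 2*J**2 (l(J) = J*(2*J) = 2*J**2)
G(h) = 5/3 + 1/(3*(12 + 5*h)) (G(h) = 5/3 + 1/(3*(h + 4*(3 + h))) = 5/3 + 1/(3*(h + (12 + 4*h))) = 5/3 + 1/(3*(12 + 5*h)))
Q = -30
G(l(1))**2*Q = ((61 + 25*(2*1**2))/(3*(12 + 5*(2*1**2))))**2*(-30) = ((61 + 25*(2*1))/(3*(12 + 5*(2*1))))**2*(-30) = ((61 + 25*2)/(3*(12 + 5*2)))**2*(-30) = ((61 + 50)/(3*(12 + 10)))**2*(-30) = ((1/3)*111/22)**2*(-30) = ((1/3)*(1/22)*111)**2*(-30) = (37/22)**2*(-30) = (1369/484)*(-30) = -20535/242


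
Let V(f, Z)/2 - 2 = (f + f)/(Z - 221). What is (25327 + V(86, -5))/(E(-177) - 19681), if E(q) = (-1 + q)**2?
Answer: 954077/452113 ≈ 2.1103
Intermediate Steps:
V(f, Z) = 4 + 4*f/(-221 + Z) (V(f, Z) = 4 + 2*((f + f)/(Z - 221)) = 4 + 2*((2*f)/(-221 + Z)) = 4 + 2*(2*f/(-221 + Z)) = 4 + 4*f/(-221 + Z))
(25327 + V(86, -5))/(E(-177) - 19681) = (25327 + 4*(-221 - 5 + 86)/(-221 - 5))/((-1 - 177)**2 - 19681) = (25327 + 4*(-140)/(-226))/((-178)**2 - 19681) = (25327 + 4*(-1/226)*(-140))/(31684 - 19681) = (25327 + 280/113)/12003 = (2862231/113)*(1/12003) = 954077/452113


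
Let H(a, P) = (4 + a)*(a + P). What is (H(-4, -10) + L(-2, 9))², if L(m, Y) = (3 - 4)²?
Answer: 1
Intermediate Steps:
L(m, Y) = 1 (L(m, Y) = (-1)² = 1)
H(a, P) = (4 + a)*(P + a)
(H(-4, -10) + L(-2, 9))² = (((-4)² + 4*(-10) + 4*(-4) - 10*(-4)) + 1)² = ((16 - 40 - 16 + 40) + 1)² = (0 + 1)² = 1² = 1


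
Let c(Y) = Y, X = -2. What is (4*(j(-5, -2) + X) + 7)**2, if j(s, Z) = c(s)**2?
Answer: 9801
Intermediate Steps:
j(s, Z) = s**2
(4*(j(-5, -2) + X) + 7)**2 = (4*((-5)**2 - 2) + 7)**2 = (4*(25 - 2) + 7)**2 = (4*23 + 7)**2 = (92 + 7)**2 = 99**2 = 9801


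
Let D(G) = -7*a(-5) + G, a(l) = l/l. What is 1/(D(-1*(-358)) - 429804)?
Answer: -1/429453 ≈ -2.3285e-6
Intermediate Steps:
a(l) = 1
D(G) = -7 + G (D(G) = -7*1 + G = -7 + G)
1/(D(-1*(-358)) - 429804) = 1/((-7 - 1*(-358)) - 429804) = 1/((-7 + 358) - 429804) = 1/(351 - 429804) = 1/(-429453) = -1/429453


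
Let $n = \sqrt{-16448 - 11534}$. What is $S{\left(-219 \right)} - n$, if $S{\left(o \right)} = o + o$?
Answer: $-438 - i \sqrt{27982} \approx -438.0 - 167.28 i$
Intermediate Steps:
$S{\left(o \right)} = 2 o$
$n = i \sqrt{27982}$ ($n = \sqrt{-27982} = i \sqrt{27982} \approx 167.28 i$)
$S{\left(-219 \right)} - n = 2 \left(-219\right) - i \sqrt{27982} = -438 - i \sqrt{27982}$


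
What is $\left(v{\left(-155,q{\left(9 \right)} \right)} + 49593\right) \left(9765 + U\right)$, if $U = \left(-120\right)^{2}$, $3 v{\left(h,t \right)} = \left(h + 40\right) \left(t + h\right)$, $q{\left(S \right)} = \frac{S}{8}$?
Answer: $\frac{10727624835}{8} \approx 1.341 \cdot 10^{9}$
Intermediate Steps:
$q{\left(S \right)} = \frac{S}{8}$ ($q{\left(S \right)} = S \frac{1}{8} = \frac{S}{8}$)
$v{\left(h,t \right)} = \frac{\left(40 + h\right) \left(h + t\right)}{3}$ ($v{\left(h,t \right)} = \frac{\left(h + 40\right) \left(t + h\right)}{3} = \frac{\left(40 + h\right) \left(h + t\right)}{3}$)
$U = 14400$
$\left(v{\left(-155,q{\left(9 \right)} \right)} + 49593\right) \left(9765 + U\right) = \left(\left(\frac{\left(-155\right)^{2}}{3} + \frac{40}{3} \left(-155\right) + \frac{40 \cdot \frac{1}{8} \cdot 9}{3} + \frac{1}{3} \left(-155\right) \frac{1}{8} \cdot 9\right) + 49593\right) \left(9765 + 14400\right) = \left(\left(\frac{1}{3} \cdot 24025 - \frac{6200}{3} + \frac{40}{3} \cdot \frac{9}{8} + \frac{1}{3} \left(-155\right) \frac{9}{8}\right) + 49593\right) 24165 = \left(\left(\frac{24025}{3} - \frac{6200}{3} + 15 - \frac{465}{8}\right) + 49593\right) 24165 = \left(\frac{141565}{24} + 49593\right) 24165 = \frac{1331797}{24} \cdot 24165 = \frac{10727624835}{8}$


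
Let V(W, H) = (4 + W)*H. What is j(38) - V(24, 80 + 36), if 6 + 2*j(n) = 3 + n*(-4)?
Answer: -6651/2 ≈ -3325.5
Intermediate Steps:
j(n) = -3/2 - 2*n (j(n) = -3 + (3 + n*(-4))/2 = -3 + (3 - 4*n)/2 = -3 + (3/2 - 2*n) = -3/2 - 2*n)
V(W, H) = H*(4 + W)
j(38) - V(24, 80 + 36) = (-3/2 - 2*38) - (80 + 36)*(4 + 24) = (-3/2 - 76) - 116*28 = -155/2 - 1*3248 = -155/2 - 3248 = -6651/2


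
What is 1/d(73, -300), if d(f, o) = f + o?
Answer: -1/227 ≈ -0.0044053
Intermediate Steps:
1/d(73, -300) = 1/(73 - 300) = 1/(-227) = -1/227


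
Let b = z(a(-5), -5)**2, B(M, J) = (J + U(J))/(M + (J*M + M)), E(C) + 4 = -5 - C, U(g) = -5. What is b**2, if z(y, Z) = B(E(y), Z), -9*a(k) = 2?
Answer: 810000/38950081 ≈ 0.020796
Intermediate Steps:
a(k) = -2/9 (a(k) = -1/9*2 = -2/9)
E(C) = -9 - C (E(C) = -4 + (-5 - C) = -9 - C)
B(M, J) = (-5 + J)/(2*M + J*M) (B(M, J) = (J - 5)/(M + (J*M + M)) = (-5 + J)/(M + (M + J*M)) = (-5 + J)/(2*M + J*M))
z(y, Z) = (-5 + Z)/((-9 - y)*(2 + Z))
b = 900/6241 (b = ((5 - 1*(-5))/((2 - 5)*(9 - 2/9)))**2 = ((5 + 5)/((-3)*(79/9)))**2 = (-1/3*9/79*10)**2 = (-30/79)**2 = 900/6241 ≈ 0.14421)
b**2 = (900/6241)**2 = 810000/38950081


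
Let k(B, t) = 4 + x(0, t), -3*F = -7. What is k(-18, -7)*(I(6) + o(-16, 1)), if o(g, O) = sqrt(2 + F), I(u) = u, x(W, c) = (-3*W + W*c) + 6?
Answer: 60 + 10*sqrt(39)/3 ≈ 80.817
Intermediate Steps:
F = 7/3 (F = -1/3*(-7) = 7/3 ≈ 2.3333)
x(W, c) = 6 - 3*W + W*c
k(B, t) = 10 (k(B, t) = 4 + (6 - 3*0 + 0*t) = 4 + (6 + 0 + 0) = 4 + 6 = 10)
o(g, O) = sqrt(39)/3 (o(g, O) = sqrt(2 + 7/3) = sqrt(13/3) = sqrt(39)/3)
k(-18, -7)*(I(6) + o(-16, 1)) = 10*(6 + sqrt(39)/3) = 60 + 10*sqrt(39)/3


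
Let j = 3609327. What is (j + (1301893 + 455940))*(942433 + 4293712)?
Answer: 28103227998200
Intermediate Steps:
(j + (1301893 + 455940))*(942433 + 4293712) = (3609327 + (1301893 + 455940))*(942433 + 4293712) = (3609327 + 1757833)*5236145 = 5367160*5236145 = 28103227998200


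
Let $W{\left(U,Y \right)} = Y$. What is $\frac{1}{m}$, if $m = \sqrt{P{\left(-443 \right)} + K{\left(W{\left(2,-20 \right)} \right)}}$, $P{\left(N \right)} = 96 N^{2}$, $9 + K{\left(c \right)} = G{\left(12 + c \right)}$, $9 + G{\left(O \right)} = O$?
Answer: $\frac{\sqrt{18839878}}{18839878} \approx 0.00023039$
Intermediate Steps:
$G{\left(O \right)} = -9 + O$
$K{\left(c \right)} = -6 + c$ ($K{\left(c \right)} = -9 + \left(-9 + \left(12 + c\right)\right) = -9 + \left(3 + c\right) = -6 + c$)
$m = \sqrt{18839878}$ ($m = \sqrt{96 \left(-443\right)^{2} - 26} = \sqrt{96 \cdot 196249 - 26} = \sqrt{18839904 - 26} = \sqrt{18839878} \approx 4340.5$)
$\frac{1}{m} = \frac{1}{\sqrt{18839878}} = \frac{\sqrt{18839878}}{18839878}$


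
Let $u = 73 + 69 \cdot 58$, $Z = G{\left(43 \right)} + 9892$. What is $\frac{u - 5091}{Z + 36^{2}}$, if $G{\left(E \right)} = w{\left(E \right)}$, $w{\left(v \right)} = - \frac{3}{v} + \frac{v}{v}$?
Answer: $- \frac{10922}{120281} \approx -0.090804$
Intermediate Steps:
$w{\left(v \right)} = 1 - \frac{3}{v}$ ($w{\left(v \right)} = - \frac{3}{v} + 1 = 1 - \frac{3}{v}$)
$G{\left(E \right)} = \frac{-3 + E}{E}$
$Z = \frac{425396}{43}$ ($Z = \frac{-3 + 43}{43} + 9892 = \frac{1}{43} \cdot 40 + 9892 = \frac{40}{43} + 9892 = \frac{425396}{43} \approx 9892.9$)
$u = 4075$ ($u = 73 + 4002 = 4075$)
$\frac{u - 5091}{Z + 36^{2}} = \frac{4075 - 5091}{\frac{425396}{43} + 36^{2}} = - \frac{1016}{\frac{425396}{43} + 1296} = - \frac{1016}{\frac{481124}{43}} = \left(-1016\right) \frac{43}{481124} = - \frac{10922}{120281}$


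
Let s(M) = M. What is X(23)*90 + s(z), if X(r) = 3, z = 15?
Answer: 285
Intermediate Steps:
X(23)*90 + s(z) = 3*90 + 15 = 270 + 15 = 285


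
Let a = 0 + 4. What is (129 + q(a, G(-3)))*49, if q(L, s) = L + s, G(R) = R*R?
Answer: 6958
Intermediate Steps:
G(R) = R²
a = 4
(129 + q(a, G(-3)))*49 = (129 + (4 + (-3)²))*49 = (129 + (4 + 9))*49 = (129 + 13)*49 = 142*49 = 6958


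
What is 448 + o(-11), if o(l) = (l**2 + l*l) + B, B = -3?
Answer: 687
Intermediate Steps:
o(l) = -3 + 2*l**2 (o(l) = (l**2 + l*l) - 3 = (l**2 + l**2) - 3 = 2*l**2 - 3 = -3 + 2*l**2)
448 + o(-11) = 448 + (-3 + 2*(-11)**2) = 448 + (-3 + 2*121) = 448 + (-3 + 242) = 448 + 239 = 687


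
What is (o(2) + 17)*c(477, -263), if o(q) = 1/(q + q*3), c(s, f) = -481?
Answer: -65897/8 ≈ -8237.1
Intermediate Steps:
o(q) = 1/(4*q) (o(q) = 1/(q + 3*q) = 1/(4*q))
(o(2) + 17)*c(477, -263) = ((1/4)/2 + 17)*(-481) = ((1/4)*(1/2) + 17)*(-481) = (1/8 + 17)*(-481) = (137/8)*(-481) = -65897/8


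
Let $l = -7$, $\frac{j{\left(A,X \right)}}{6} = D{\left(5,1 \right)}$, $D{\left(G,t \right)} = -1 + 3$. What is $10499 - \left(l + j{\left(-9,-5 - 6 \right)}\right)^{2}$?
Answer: $10474$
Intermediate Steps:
$D{\left(G,t \right)} = 2$
$j{\left(A,X \right)} = 12$ ($j{\left(A,X \right)} = 6 \cdot 2 = 12$)
$10499 - \left(l + j{\left(-9,-5 - 6 \right)}\right)^{2} = 10499 - \left(-7 + 12\right)^{2} = 10499 - 5^{2} = 10499 - 25 = 10474$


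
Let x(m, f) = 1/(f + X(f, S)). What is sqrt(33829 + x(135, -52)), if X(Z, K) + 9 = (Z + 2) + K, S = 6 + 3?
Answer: 11*sqrt(2908734)/102 ≈ 183.93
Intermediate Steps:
S = 9
X(Z, K) = -7 + K + Z (X(Z, K) = -9 + ((Z + 2) + K) = -9 + ((2 + Z) + K) = -9 + (2 + K + Z) = -7 + K + Z)
x(m, f) = 1/(2 + 2*f) (x(m, f) = 1/(f + (-7 + 9 + f)) = 1/(f + (2 + f)) = 1/(2 + 2*f))
sqrt(33829 + x(135, -52)) = sqrt(33829 + 1/(2*(1 - 52))) = sqrt(33829 + (1/2)/(-51)) = sqrt(33829 + (1/2)*(-1/51)) = sqrt(33829 - 1/102) = sqrt(3450557/102) = 11*sqrt(2908734)/102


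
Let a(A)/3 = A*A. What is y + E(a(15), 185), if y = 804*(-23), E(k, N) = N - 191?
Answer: -18498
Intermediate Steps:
a(A) = 3*A² (a(A) = 3*(A*A) = 3*A²)
E(k, N) = -191 + N
y = -18492
y + E(a(15), 185) = -18492 + (-191 + 185) = -18492 - 6 = -18498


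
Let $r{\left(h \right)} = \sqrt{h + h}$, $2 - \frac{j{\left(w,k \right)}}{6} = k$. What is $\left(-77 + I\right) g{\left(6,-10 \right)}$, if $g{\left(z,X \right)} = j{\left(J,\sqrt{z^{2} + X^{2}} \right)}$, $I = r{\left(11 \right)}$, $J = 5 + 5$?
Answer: $- 12 \left(1 - \sqrt{34}\right) \left(77 - \sqrt{22}\right) \approx 4191.9$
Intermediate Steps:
$J = 10$
$j{\left(w,k \right)} = 12 - 6 k$
$r{\left(h \right)} = \sqrt{2} \sqrt{h}$ ($r{\left(h \right)} = \sqrt{2 h} = \sqrt{2} \sqrt{h}$)
$I = \sqrt{22}$ ($I = \sqrt{2} \sqrt{11} = \sqrt{22} \approx 4.6904$)
$g{\left(z,X \right)} = 12 - 6 \sqrt{X^{2} + z^{2}}$ ($g{\left(z,X \right)} = 12 - 6 \sqrt{z^{2} + X^{2}} = 12 - 6 \sqrt{X^{2} + z^{2}}$)
$\left(-77 + I\right) g{\left(6,-10 \right)} = \left(-77 + \sqrt{22}\right) \left(12 - 6 \sqrt{\left(-10\right)^{2} + 6^{2}}\right) = \left(-77 + \sqrt{22}\right) \left(12 - 6 \sqrt{100 + 36}\right) = \left(-77 + \sqrt{22}\right) \left(12 - 6 \sqrt{136}\right) = \left(-77 + \sqrt{22}\right) \left(12 - 6 \cdot 2 \sqrt{34}\right) = \left(-77 + \sqrt{22}\right) \left(12 - 12 \sqrt{34}\right)$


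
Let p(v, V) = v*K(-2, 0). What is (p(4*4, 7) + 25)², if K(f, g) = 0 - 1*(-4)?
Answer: 7921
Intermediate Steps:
K(f, g) = 4 (K(f, g) = 0 + 4 = 4)
p(v, V) = 4*v (p(v, V) = v*4 = 4*v)
(p(4*4, 7) + 25)² = (4*(4*4) + 25)² = (4*16 + 25)² = (64 + 25)² = 89² = 7921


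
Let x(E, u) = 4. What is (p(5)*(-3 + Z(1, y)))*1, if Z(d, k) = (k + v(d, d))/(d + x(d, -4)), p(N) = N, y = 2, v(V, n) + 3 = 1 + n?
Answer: -14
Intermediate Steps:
v(V, n) = -2 + n (v(V, n) = -3 + (1 + n) = -2 + n)
Z(d, k) = (-2 + d + k)/(4 + d) (Z(d, k) = (k + (-2 + d))/(d + 4) = (-2 + d + k)/(4 + d))
(p(5)*(-3 + Z(1, y)))*1 = (5*(-3 + (-2 + 1 + 2)/(4 + 1)))*1 = (5*(-3 + 1/5))*1 = (5*(-14/5))*1 = -14*1 = -14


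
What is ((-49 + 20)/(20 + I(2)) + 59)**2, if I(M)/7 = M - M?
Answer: 1324801/400 ≈ 3312.0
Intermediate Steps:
I(M) = 0 (I(M) = 7*(M - M) = 7*0 = 0)
((-49 + 20)/(20 + I(2)) + 59)**2 = ((-49 + 20)/(20 + 0) + 59)**2 = (-29/20 + 59)**2 = (1151/20)**2 = 1324801/400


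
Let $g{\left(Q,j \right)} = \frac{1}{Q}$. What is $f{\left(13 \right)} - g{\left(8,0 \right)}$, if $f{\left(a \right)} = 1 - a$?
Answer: $- \frac{97}{8} \approx -12.125$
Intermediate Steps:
$f{\left(13 \right)} - g{\left(8,0 \right)} = \left(1 - 13\right) - \frac{1}{8} = -12 - \frac{1}{8} = - \frac{97}{8}$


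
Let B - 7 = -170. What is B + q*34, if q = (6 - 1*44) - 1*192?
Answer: -7983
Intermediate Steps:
q = -230 (q = (6 - 44) - 192 = -38 - 192 = -230)
B = -163 (B = 7 - 170 = -163)
B + q*34 = -163 - 230*34 = -163 - 7820 = -7983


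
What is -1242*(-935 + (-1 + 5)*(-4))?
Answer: 1181142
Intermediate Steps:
-1242*(-935 + (-1 + 5)*(-4)) = -1242*(-935 + 4*(-4)) = -1242*(-935 - 16) = -1242*(-951) = 1181142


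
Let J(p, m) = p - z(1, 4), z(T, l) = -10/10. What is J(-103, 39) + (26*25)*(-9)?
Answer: -5952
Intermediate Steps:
z(T, l) = -1 (z(T, l) = -10*1/10 = -1)
J(p, m) = 1 + p (J(p, m) = p - 1*(-1) = p + 1 = 1 + p)
J(-103, 39) + (26*25)*(-9) = (1 - 103) + (26*25)*(-9) = -102 + 650*(-9) = -102 - 5850 = -5952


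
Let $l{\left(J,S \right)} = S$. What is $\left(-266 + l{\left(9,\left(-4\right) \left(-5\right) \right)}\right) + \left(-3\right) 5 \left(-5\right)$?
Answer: $-171$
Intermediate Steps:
$\left(-266 + l{\left(9,\left(-4\right) \left(-5\right) \right)}\right) + \left(-3\right) 5 \left(-5\right) = \left(-266 - -20\right) + \left(-3\right) 5 \left(-5\right) = \left(-266 + 20\right) - -75 = -246 + 75 = -171$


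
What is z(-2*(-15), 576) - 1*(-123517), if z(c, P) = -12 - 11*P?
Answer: 117169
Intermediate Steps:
z(-2*(-15), 576) - 1*(-123517) = (-12 - 11*576) - 1*(-123517) = (-12 - 6336) + 123517 = -6348 + 123517 = 117169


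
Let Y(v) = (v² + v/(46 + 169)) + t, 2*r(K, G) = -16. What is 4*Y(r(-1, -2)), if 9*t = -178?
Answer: 341992/1935 ≈ 176.74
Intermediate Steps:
t = -178/9 (t = (⅑)*(-178) = -178/9 ≈ -19.778)
r(K, G) = -8 (r(K, G) = (½)*(-16) = -8)
Y(v) = -178/9 + v² + v/215 (Y(v) = (v² + v/(46 + 169)) - 178/9 = (v² + v/215) - 178/9 = -178/9 + v² + v/215)
4*Y(r(-1, -2)) = 4*(-178/9 + (-8)² + (1/215)*(-8)) = 4*(-178/9 + 64 - 8/215) = 4*(85498/1935) = 341992/1935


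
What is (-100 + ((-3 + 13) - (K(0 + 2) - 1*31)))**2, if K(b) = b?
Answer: 3721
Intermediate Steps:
(-100 + ((-3 + 13) - (K(0 + 2) - 1*31)))**2 = (-100 + ((-3 + 13) - ((0 + 2) - 1*31)))**2 = (-100 + (10 - (2 - 31)))**2 = (-100 + (10 - 1*(-29)))**2 = (-100 + (10 + 29))**2 = (-100 + 39)**2 = (-61)**2 = 3721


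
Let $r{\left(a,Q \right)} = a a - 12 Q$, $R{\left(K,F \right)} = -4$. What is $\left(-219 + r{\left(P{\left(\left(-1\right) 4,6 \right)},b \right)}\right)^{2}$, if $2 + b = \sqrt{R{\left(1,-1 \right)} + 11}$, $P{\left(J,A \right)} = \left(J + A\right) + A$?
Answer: $18169 + 3144 \sqrt{7} \approx 26487.0$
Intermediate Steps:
$P{\left(J,A \right)} = J + 2 A$ ($P{\left(J,A \right)} = \left(A + J\right) + A = J + 2 A$)
$b = -2 + \sqrt{7}$ ($b = -2 + \sqrt{-4 + 11} = -2 + \sqrt{7} \approx 0.64575$)
$r{\left(a,Q \right)} = a^{2} - 12 Q$
$\left(-219 + r{\left(P{\left(\left(-1\right) 4,6 \right)},b \right)}\right)^{2} = \left(-219 - \left(- \left(\left(-1\right) 4 + 2 \cdot 6\right)^{2} + 12 \left(-2 + \sqrt{7}\right)\right)\right)^{2} = \left(-219 + \left(\left(-4 + 12\right)^{2} + \left(24 - 12 \sqrt{7}\right)\right)\right)^{2} = \left(-219 + \left(8^{2} + \left(24 - 12 \sqrt{7}\right)\right)\right)^{2} = \left(-219 + \left(64 + \left(24 - 12 \sqrt{7}\right)\right)\right)^{2} = \left(-219 + \left(88 - 12 \sqrt{7}\right)\right)^{2} = \left(-131 - 12 \sqrt{7}\right)^{2}$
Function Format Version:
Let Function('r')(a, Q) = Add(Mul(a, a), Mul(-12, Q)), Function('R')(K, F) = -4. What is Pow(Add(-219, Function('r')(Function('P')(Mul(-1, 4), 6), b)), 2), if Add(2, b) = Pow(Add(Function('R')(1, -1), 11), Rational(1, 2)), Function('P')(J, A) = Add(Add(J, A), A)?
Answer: Add(18169, Mul(3144, Pow(7, Rational(1, 2)))) ≈ 26487.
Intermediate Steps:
Function('P')(J, A) = Add(J, Mul(2, A)) (Function('P')(J, A) = Add(Add(A, J), A) = Add(J, Mul(2, A)))
b = Add(-2, Pow(7, Rational(1, 2))) (b = Add(-2, Pow(Add(-4, 11), Rational(1, 2))) = Add(-2, Pow(7, Rational(1, 2))) ≈ 0.64575)
Function('r')(a, Q) = Add(Pow(a, 2), Mul(-12, Q))
Pow(Add(-219, Function('r')(Function('P')(Mul(-1, 4), 6), b)), 2) = Pow(Add(-219, Add(Pow(Add(Mul(-1, 4), Mul(2, 6)), 2), Mul(-12, Add(-2, Pow(7, Rational(1, 2)))))), 2) = Pow(Add(-219, Add(Pow(Add(-4, 12), 2), Add(24, Mul(-12, Pow(7, Rational(1, 2)))))), 2) = Pow(Add(-219, Add(Pow(8, 2), Add(24, Mul(-12, Pow(7, Rational(1, 2)))))), 2) = Pow(Add(-219, Add(64, Add(24, Mul(-12, Pow(7, Rational(1, 2)))))), 2) = Pow(Add(-219, Add(88, Mul(-12, Pow(7, Rational(1, 2))))), 2) = Pow(Add(-131, Mul(-12, Pow(7, Rational(1, 2)))), 2)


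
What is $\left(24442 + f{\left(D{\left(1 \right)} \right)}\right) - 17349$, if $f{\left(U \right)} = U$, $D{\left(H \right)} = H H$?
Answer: $7094$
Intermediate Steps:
$D{\left(H \right)} = H^{2}$
$\left(24442 + f{\left(D{\left(1 \right)} \right)}\right) - 17349 = \left(24442 + 1^{2}\right) - 17349 = \left(24442 + 1\right) - 17349 = 24443 - 17349 = 7094$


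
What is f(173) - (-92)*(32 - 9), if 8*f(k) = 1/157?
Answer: 2657697/1256 ≈ 2116.0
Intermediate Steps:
f(k) = 1/1256 (f(k) = (⅛)/157 = (⅛)*(1/157) = 1/1256)
f(173) - (-92)*(32 - 9) = 1/1256 - (-92)*(32 - 9) = 1/1256 - (-92)*23 = 1/1256 - 1*(-2116) = 1/1256 + 2116 = 2657697/1256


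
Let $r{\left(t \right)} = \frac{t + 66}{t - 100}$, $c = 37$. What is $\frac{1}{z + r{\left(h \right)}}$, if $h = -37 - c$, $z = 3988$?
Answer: $\frac{87}{346960} \approx 0.00025075$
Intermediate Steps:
$h = -74$ ($h = -37 - 37 = -74$)
$r{\left(t \right)} = \frac{66 + t}{-100 + t}$
$\frac{1}{z + r{\left(h \right)}} = \frac{1}{3988 + \frac{66 - 74}{-100 - 74}} = \frac{1}{3988 + \frac{1}{-174} \left(-8\right)} = \frac{1}{3988 - - \frac{4}{87}} = \frac{1}{3988 + \frac{4}{87}} = \frac{1}{\frac{346960}{87}} = \frac{87}{346960}$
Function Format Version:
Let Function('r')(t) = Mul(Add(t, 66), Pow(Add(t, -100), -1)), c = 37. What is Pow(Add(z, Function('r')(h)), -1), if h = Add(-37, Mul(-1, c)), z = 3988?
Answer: Rational(87, 346960) ≈ 0.00025075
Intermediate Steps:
h = -74 (h = Add(-37, Mul(-1, 37)) = Add(-37, -37) = -74)
Function('r')(t) = Mul(Pow(Add(-100, t), -1), Add(66, t)) (Function('r')(t) = Mul(Add(66, t), Pow(Add(-100, t), -1)) = Mul(Pow(Add(-100, t), -1), Add(66, t)))
Pow(Add(z, Function('r')(h)), -1) = Pow(Add(3988, Mul(Pow(Add(-100, -74), -1), Add(66, -74))), -1) = Pow(Add(3988, Mul(Pow(-174, -1), -8)), -1) = Pow(Add(3988, Mul(Rational(-1, 174), -8)), -1) = Pow(Add(3988, Rational(4, 87)), -1) = Pow(Rational(346960, 87), -1) = Rational(87, 346960)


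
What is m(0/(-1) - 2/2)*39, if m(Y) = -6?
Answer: -234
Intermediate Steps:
m(0/(-1) - 2/2)*39 = -6*39 = -234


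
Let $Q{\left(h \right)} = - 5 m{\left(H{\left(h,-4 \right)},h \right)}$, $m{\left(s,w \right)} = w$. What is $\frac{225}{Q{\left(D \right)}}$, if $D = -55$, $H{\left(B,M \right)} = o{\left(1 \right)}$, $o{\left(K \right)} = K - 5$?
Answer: $\frac{9}{11} \approx 0.81818$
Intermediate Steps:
$o{\left(K \right)} = -5 + K$ ($o{\left(K \right)} = K - 5 = -5 + K$)
$H{\left(B,M \right)} = -4$ ($H{\left(B,M \right)} = -5 + 1 = -4$)
$Q{\left(h \right)} = - 5 h$
$\frac{225}{Q{\left(D \right)}} = \frac{225}{\left(-5\right) \left(-55\right)} = \frac{225}{275} = 225 \cdot \frac{1}{275} = \frac{9}{11}$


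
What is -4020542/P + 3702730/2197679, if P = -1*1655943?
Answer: 14967370546408/3639231156297 ≈ 4.1128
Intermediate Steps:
P = -1655943
-4020542/P + 3702730/2197679 = -4020542/(-1655943) + 3702730/2197679 = -4020542*(-1/1655943) + 3702730*(1/2197679) = 4020542/1655943 + 3702730/2197679 = 14967370546408/3639231156297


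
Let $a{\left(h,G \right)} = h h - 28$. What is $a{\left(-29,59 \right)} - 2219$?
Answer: $-1406$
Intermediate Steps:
$a{\left(h,G \right)} = -28 + h^{2}$ ($a{\left(h,G \right)} = h^{2} - 28 = -28 + h^{2}$)
$a{\left(-29,59 \right)} - 2219 = \left(-28 + \left(-29\right)^{2}\right) - 2219 = \left(-28 + 841\right) - 2219 = 813 - 2219 = -1406$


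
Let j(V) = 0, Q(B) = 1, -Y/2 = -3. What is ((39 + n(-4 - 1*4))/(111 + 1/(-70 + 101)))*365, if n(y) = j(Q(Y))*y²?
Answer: 441285/3442 ≈ 128.21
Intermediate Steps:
Y = 6 (Y = -2*(-3) = 6)
n(y) = 0 (n(y) = 0*y² = 0)
((39 + n(-4 - 1*4))/(111 + 1/(-70 + 101)))*365 = ((39 + 0)/(111 + 1/(-70 + 101)))*365 = (39/(111 + 1/31))*365 = (39/(3442/31))*365 = (39*(31/3442))*365 = (1209/3442)*365 = 441285/3442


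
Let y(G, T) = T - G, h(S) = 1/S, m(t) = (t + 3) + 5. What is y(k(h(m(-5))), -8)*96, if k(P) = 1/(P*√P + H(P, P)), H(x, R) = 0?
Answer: -768 - 288*√3 ≈ -1266.8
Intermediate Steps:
m(t) = 8 + t (m(t) = (3 + t) + 5 = 8 + t)
k(P) = P^(-3/2) (k(P) = 1/(P*√P + 0) = 1/(P^(3/2) + 0) = 1/(P^(3/2)) = P^(-3/2))
y(k(h(m(-5))), -8)*96 = (-8 - 1/(1/(8 - 5))^(3/2))*96 = (-8 - 1/(1/3)^(3/2))*96 = (-8 - 1/3^(-3/2))*96 = (-8 - 3*√3)*96 = -768 - 288*√3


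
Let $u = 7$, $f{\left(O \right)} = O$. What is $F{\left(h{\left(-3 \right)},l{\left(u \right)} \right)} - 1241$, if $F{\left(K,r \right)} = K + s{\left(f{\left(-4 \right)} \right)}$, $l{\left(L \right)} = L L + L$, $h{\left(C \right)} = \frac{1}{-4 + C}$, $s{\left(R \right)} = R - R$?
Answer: $- \frac{8688}{7} \approx -1241.1$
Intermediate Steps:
$s{\left(R \right)} = 0$
$l{\left(L \right)} = L + L^{2}$ ($l{\left(L \right)} = L^{2} + L = L + L^{2}$)
$F{\left(K,r \right)} = K$ ($F{\left(K,r \right)} = K + 0 = K$)
$F{\left(h{\left(-3 \right)},l{\left(u \right)} \right)} - 1241 = \frac{1}{-4 - 3} - 1241 = \frac{1}{-7} - 1241 = - \frac{1}{7} - 1241 = - \frac{8688}{7}$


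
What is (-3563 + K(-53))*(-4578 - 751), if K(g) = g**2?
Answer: 4018066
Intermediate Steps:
(-3563 + K(-53))*(-4578 - 751) = (-3563 + (-53)**2)*(-4578 - 751) = (-3563 + 2809)*(-5329) = -754*(-5329) = 4018066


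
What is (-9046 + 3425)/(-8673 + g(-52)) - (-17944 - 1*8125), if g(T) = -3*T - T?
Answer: 220679706/8465 ≈ 26070.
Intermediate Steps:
g(T) = -4*T
(-9046 + 3425)/(-8673 + g(-52)) - (-17944 - 1*8125) = (-9046 + 3425)/(-8673 - 4*(-52)) - (-17944 - 1*8125) = -5621/(-8673 + 208) - (-17944 - 8125) = -5621/(-8465) - 1*(-26069) = -5621*(-1/8465) + 26069 = 5621/8465 + 26069 = 220679706/8465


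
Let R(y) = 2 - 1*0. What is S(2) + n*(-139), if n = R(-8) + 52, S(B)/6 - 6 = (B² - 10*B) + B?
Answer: -7554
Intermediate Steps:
R(y) = 2 (R(y) = 2 + 0 = 2)
S(B) = 36 - 54*B + 6*B² (S(B) = 36 + 6*((B² - 10*B) + B) = 36 + 6*(B² - 9*B) = 36 + (-54*B + 6*B²) = 36 - 54*B + 6*B²)
n = 54 (n = 2 + 52 = 54)
S(2) + n*(-139) = (36 - 54*2 + 6*2²) + 54*(-139) = (36 - 108 + 6*4) - 7506 = (36 - 108 + 24) - 7506 = -48 - 7506 = -7554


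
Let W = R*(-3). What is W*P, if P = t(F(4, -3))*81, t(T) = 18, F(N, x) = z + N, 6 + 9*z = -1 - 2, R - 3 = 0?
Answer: -13122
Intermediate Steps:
R = 3 (R = 3 + 0 = 3)
z = -1 (z = -⅔ + (-1 - 2)/9 = -⅔ + (⅑)*(-3) = -⅔ - ⅓ = -1)
F(N, x) = -1 + N
P = 1458 (P = 18*81 = 1458)
W = -9 (W = 3*(-3) = -9)
W*P = -9*1458 = -13122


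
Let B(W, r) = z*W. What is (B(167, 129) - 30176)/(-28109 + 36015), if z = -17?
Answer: -33015/7906 ≈ -4.1759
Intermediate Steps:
B(W, r) = -17*W
(B(167, 129) - 30176)/(-28109 + 36015) = (-17*167 - 30176)/(-28109 + 36015) = (-2839 - 30176)/7906 = -33015*1/7906 = -33015/7906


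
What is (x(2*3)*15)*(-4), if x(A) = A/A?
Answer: -60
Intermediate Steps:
x(A) = 1
(x(2*3)*15)*(-4) = (1*15)*(-4) = 15*(-4) = -60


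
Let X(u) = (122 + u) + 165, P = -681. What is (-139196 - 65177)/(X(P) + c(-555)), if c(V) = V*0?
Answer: 204373/394 ≈ 518.71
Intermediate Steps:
c(V) = 0
X(u) = 287 + u
(-139196 - 65177)/(X(P) + c(-555)) = (-139196 - 65177)/((287 - 681) + 0) = -204373/(-394 + 0) = -204373/(-394) = -204373*(-1/394) = 204373/394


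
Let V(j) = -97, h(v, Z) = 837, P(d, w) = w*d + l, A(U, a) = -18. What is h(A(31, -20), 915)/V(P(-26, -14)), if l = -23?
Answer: -837/97 ≈ -8.6289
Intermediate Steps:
P(d, w) = -23 + d*w (P(d, w) = w*d - 23 = d*w - 23 = -23 + d*w)
h(A(31, -20), 915)/V(P(-26, -14)) = 837/(-97) = 837*(-1/97) = -837/97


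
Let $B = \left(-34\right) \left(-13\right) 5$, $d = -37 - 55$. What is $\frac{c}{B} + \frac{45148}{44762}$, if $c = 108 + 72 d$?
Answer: $- \frac{47973028}{24731005} \approx -1.9398$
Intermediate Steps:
$d = -92$ ($d = -37 - 55 = -92$)
$B = 2210$ ($B = 442 \cdot 5 = 2210$)
$c = -6516$ ($c = 108 + 72 \left(-92\right) = 108 - 6624 = -6516$)
$\frac{c}{B} + \frac{45148}{44762} = - \frac{6516}{2210} + \frac{45148}{44762} = \left(-6516\right) \frac{1}{2210} + 45148 \cdot \frac{1}{44762} = - \frac{3258}{1105} + \frac{22574}{22381} = - \frac{47973028}{24731005}$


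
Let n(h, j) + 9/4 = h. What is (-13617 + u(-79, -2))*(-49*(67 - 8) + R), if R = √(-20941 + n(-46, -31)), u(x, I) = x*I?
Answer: 38909969 - 13459*I*√83957/2 ≈ 3.891e+7 - 1.9499e+6*I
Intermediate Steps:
n(h, j) = -9/4 + h
u(x, I) = I*x
R = I*√83957/2 (R = √(-20941 + (-9/4 - 46)) = √(-20941 - 193/4) = √(-83957/4) = I*√83957/2 ≈ 144.88*I)
(-13617 + u(-79, -2))*(-49*(67 - 8) + R) = (-13617 - 2*(-79))*(-49*(67 - 8) + I*√83957/2) = (-13617 + 158)*(-49*59 + I*√83957/2) = -13459*(-2891 + I*√83957/2) = 38909969 - 13459*I*√83957/2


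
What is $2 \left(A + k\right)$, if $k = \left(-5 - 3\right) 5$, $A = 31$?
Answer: $-18$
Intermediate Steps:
$k = -40$ ($k = \left(-8\right) 5 = -40$)
$2 \left(A + k\right) = 2 \left(31 - 40\right) = 2 \left(-9\right) = -18$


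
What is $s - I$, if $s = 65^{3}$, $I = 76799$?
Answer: $197826$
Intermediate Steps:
$s = 274625$
$s - I = 274625 - 76799 = 197826$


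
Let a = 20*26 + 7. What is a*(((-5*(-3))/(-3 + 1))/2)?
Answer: -7905/4 ≈ -1976.3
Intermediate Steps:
a = 527 (a = 520 + 7 = 527)
a*(((-5*(-3))/(-3 + 1))/2) = 527*(((-5*(-3))/(-3 + 1))/2) = 527*((15/(-2))/2) = 527*((15*(-1/2))/2) = 527*((1/2)*(-15/2)) = 527*(-15/4) = -7905/4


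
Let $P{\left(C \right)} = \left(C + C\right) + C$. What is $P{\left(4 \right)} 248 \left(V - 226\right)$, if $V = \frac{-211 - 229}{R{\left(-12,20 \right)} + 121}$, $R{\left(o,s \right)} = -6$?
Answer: $- \frac{15731136}{23} \approx -6.8396 \cdot 10^{5}$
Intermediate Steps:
$P{\left(C \right)} = 3 C$ ($P{\left(C \right)} = 2 C + C = 3 C$)
$V = - \frac{88}{23}$ ($V = \frac{-211 - 229}{-6 + 121} = - \frac{440}{115} = \left(-440\right) \frac{1}{115} = - \frac{88}{23} \approx -3.8261$)
$P{\left(4 \right)} 248 \left(V - 226\right) = 3 \cdot 4 \cdot 248 \left(- \frac{88}{23} - 226\right) = 12 \cdot 248 \left(- \frac{5286}{23}\right) = 2976 \left(- \frac{5286}{23}\right) = - \frac{15731136}{23}$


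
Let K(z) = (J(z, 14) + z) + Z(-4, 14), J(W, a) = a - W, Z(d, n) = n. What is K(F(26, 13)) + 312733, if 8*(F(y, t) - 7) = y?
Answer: 312761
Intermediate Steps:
F(y, t) = 7 + y/8
K(z) = 28 (K(z) = ((14 - z) + z) + 14 = 14 + 14 = 28)
K(F(26, 13)) + 312733 = 28 + 312733 = 312761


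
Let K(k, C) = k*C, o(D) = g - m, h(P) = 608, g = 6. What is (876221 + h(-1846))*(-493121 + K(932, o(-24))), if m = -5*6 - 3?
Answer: -400511812817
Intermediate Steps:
m = -33 (m = -30 - 3 = -33)
o(D) = 39 (o(D) = 6 - 1*(-33) = 6 + 33 = 39)
K(k, C) = C*k
(876221 + h(-1846))*(-493121 + K(932, o(-24))) = (876221 + 608)*(-493121 + 39*932) = 876829*(-493121 + 36348) = 876829*(-456773) = -400511812817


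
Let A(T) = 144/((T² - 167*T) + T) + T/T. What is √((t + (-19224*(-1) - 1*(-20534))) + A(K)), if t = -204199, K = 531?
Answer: 6*I*√2118335369290/21535 ≈ 405.51*I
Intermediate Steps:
A(T) = 1 + 144/(T² - 166*T) (A(T) = 144/(T² - 166*T) + 1 = 1 + 144/(T² - 166*T))
√((t + (-19224*(-1) - 1*(-20534))) + A(K)) = √((-204199 + (-19224*(-1) - 1*(-20534))) + (144 + 531² - 166*531)/(531*(-166 + 531))) = √((-204199 + (19224 + 20534)) + (1/531)*(144 + 281961 - 88146)/365) = √((-204199 + 39758) + (1/531)*(1/365)*193959) = √(-164441 + 21551/21535) = √(-3541215384/21535) = 6*I*√2118335369290/21535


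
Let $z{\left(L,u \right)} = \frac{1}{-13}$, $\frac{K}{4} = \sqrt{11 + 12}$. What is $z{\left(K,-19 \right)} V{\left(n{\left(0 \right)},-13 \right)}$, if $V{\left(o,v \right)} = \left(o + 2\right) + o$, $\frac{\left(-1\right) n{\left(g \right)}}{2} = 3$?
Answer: $\frac{10}{13} \approx 0.76923$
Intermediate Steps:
$n{\left(g \right)} = -6$ ($n{\left(g \right)} = \left(-2\right) 3 = -6$)
$V{\left(o,v \right)} = 2 + 2 o$ ($V{\left(o,v \right)} = \left(2 + o\right) + o = 2 + 2 o$)
$K = 4 \sqrt{23}$ ($K = 4 \sqrt{11 + 12} = 4 \sqrt{23} \approx 19.183$)
$z{\left(L,u \right)} = - \frac{1}{13}$
$z{\left(K,-19 \right)} V{\left(n{\left(0 \right)},-13 \right)} = - \frac{2 + 2 \left(-6\right)}{13} = - \frac{2 - 12}{13} = \left(- \frac{1}{13}\right) \left(-10\right) = \frac{10}{13}$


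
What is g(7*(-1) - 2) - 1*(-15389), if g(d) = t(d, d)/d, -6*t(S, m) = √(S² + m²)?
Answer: 15389 + √2/6 ≈ 15389.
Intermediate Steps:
t(S, m) = -√(S² + m²)/6
g(d) = -√2*√(d²)/(6*d) (g(d) = (-√(d² + d²)/6)/d = (-√2*√(d²)/6)/d = -√2*√(d²)/(6*d))
g(7*(-1) - 2) - 1*(-15389) = -√2*√((7*(-1) - 2)²)/(6*(7*(-1) - 2)) - 1*(-15389) = -√2*√((-7 - 2)²)/(6*(-7 - 2)) + 15389 = -⅙*√2*√((-9)²)/(-9) + 15389 = -⅙*√2*(-⅑)*√81 + 15389 = -⅙*√2*(-⅑)*9 + 15389 = √2/6 + 15389 = 15389 + √2/6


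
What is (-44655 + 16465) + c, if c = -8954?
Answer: -37144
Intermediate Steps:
(-44655 + 16465) + c = (-44655 + 16465) - 8954 = -28190 - 8954 = -37144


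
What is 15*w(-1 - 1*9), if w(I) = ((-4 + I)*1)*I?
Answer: 2100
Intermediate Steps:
w(I) = I*(-4 + I) (w(I) = (-4 + I)*I = I*(-4 + I))
15*w(-1 - 1*9) = 15*((-1 - 1*9)*(-4 + (-1 - 1*9))) = 15*((-1 - 9)*(-4 + (-1 - 9))) = 15*(-10*(-4 - 10)) = 15*(-10*(-14)) = 15*140 = 2100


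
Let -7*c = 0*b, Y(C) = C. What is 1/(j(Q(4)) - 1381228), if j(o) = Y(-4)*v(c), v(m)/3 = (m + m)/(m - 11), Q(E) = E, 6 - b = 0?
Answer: -1/1381228 ≈ -7.2399e-7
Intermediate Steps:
b = 6 (b = 6 - 1*0 = 6 + 0 = 6)
c = 0 (c = -0*6 = -1/7*0 = 0)
v(m) = 6*m/(-11 + m) (v(m) = 3*((m + m)/(m - 11)) = 3*((2*m)/(-11 + m)) = 3*(2*m/(-11 + m)) = 6*m/(-11 + m))
j(o) = 0 (j(o) = -24*0/(-11 + 0) = -24*0/(-11) = -24*0*(-1)/11 = -4*0 = 0)
1/(j(Q(4)) - 1381228) = 1/(0 - 1381228) = 1/(-1381228) = -1/1381228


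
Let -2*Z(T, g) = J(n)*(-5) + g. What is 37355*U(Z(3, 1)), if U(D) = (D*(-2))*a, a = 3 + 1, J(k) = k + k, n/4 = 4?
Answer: -23757780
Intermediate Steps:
n = 16 (n = 4*4 = 16)
J(k) = 2*k
a = 4
Z(T, g) = 80 - g/2 (Z(T, g) = -((2*16)*(-5) + g)/2 = -(32*(-5) + g)/2 = -(-160 + g)/2 = 80 - g/2)
U(D) = -8*D (U(D) = (D*(-2))*4 = -2*D*4 = -8*D)
37355*U(Z(3, 1)) = 37355*(-8*(80 - 1/2*1)) = 37355*(-8*(80 - 1/2)) = 37355*(-8*159/2) = 37355*(-636) = -23757780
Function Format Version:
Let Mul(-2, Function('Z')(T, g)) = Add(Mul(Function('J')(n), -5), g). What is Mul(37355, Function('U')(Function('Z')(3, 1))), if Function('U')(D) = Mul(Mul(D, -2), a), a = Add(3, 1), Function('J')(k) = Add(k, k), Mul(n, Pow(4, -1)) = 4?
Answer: -23757780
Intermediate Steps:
n = 16 (n = Mul(4, 4) = 16)
Function('J')(k) = Mul(2, k)
a = 4
Function('Z')(T, g) = Add(80, Mul(Rational(-1, 2), g)) (Function('Z')(T, g) = Mul(Rational(-1, 2), Add(Mul(Mul(2, 16), -5), g)) = Mul(Rational(-1, 2), Add(Mul(32, -5), g)) = Mul(Rational(-1, 2), Add(-160, g)) = Add(80, Mul(Rational(-1, 2), g)))
Function('U')(D) = Mul(-8, D) (Function('U')(D) = Mul(Mul(D, -2), 4) = Mul(Mul(-2, D), 4) = Mul(-8, D))
Mul(37355, Function('U')(Function('Z')(3, 1))) = Mul(37355, Mul(-8, Add(80, Mul(Rational(-1, 2), 1)))) = Mul(37355, Mul(-8, Add(80, Rational(-1, 2)))) = Mul(37355, Mul(-8, Rational(159, 2))) = Mul(37355, -636) = -23757780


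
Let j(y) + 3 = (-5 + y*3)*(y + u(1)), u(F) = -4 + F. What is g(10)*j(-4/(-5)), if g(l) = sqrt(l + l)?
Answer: 136*sqrt(5)/25 ≈ 12.164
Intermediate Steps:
g(l) = sqrt(2)*sqrt(l) (g(l) = sqrt(2*l) = sqrt(2)*sqrt(l))
j(y) = -3 + (-5 + 3*y)*(-3 + y) (j(y) = -3 + (-5 + y*3)*(y + (-4 + 1)) = -3 + (-5 + 3*y)*(y - 3) = -3 + (-5 + 3*y)*(-3 + y))
g(10)*j(-4/(-5)) = (sqrt(2)*sqrt(10))*(12 - (-56)/(-5) + 3*(-4/(-5))**2) = (2*sqrt(5))*(12 - (-56)*(-1)/5 + 3*(-4*(-1/5))**2) = (2*sqrt(5))*(12 - 14*4/5 + 3*(4/5)**2) = (2*sqrt(5))*(12 - 56/5 + 3*(16/25)) = (2*sqrt(5))*(12 - 56/5 + 48/25) = (2*sqrt(5))*(68/25) = 136*sqrt(5)/25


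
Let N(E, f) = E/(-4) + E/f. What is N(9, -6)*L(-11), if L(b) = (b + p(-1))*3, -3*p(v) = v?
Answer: 120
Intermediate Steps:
p(v) = -v/3
N(E, f) = -E/4 + E/f (N(E, f) = E*(-¼) + E/f = -E/4 + E/f)
L(b) = 1 + 3*b (L(b) = (b - ⅓*(-1))*3 = (b + ⅓)*3 = (⅓ + b)*3 = 1 + 3*b)
N(9, -6)*L(-11) = (-¼*9 + 9/(-6))*(1 + 3*(-11)) = (-9/4 + 9*(-⅙))*(1 - 33) = (-9/4 - 3/2)*(-32) = -15/4*(-32) = 120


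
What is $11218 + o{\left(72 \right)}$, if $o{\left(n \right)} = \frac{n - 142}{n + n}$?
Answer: $\frac{807661}{72} \approx 11218.0$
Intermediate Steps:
$o{\left(n \right)} = \frac{-142 + n}{2 n}$
$11218 + o{\left(72 \right)} = 11218 + \frac{-142 + 72}{2 \cdot 72} = 11218 + \frac{1}{2} \cdot \frac{1}{72} \left(-70\right) = 11218 - \frac{35}{72} = \frac{807661}{72}$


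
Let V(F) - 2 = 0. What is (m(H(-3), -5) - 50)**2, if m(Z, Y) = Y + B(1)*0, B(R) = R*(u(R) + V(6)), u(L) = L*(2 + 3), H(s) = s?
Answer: 3025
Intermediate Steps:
u(L) = 5*L (u(L) = L*5 = 5*L)
V(F) = 2 (V(F) = 2 + 0 = 2)
B(R) = R*(2 + 5*R) (B(R) = R*(5*R + 2) = R*(2 + 5*R))
m(Z, Y) = Y (m(Z, Y) = Y + (1*(2 + 5*1))*0 = Y + (1*(2 + 5))*0 = Y + (1*7)*0 = Y + 7*0 = Y + 0 = Y)
(m(H(-3), -5) - 50)**2 = (-5 - 50)**2 = (-55)**2 = 3025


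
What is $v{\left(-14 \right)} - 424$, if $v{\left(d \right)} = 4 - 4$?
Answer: $-424$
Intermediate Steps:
$v{\left(d \right)} = 0$ ($v{\left(d \right)} = 4 - 4 = 0$)
$v{\left(-14 \right)} - 424 = 0 - 424 = -424$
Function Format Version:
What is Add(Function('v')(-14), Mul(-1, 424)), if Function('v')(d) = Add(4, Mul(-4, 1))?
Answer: -424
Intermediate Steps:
Function('v')(d) = 0 (Function('v')(d) = Add(4, -4) = 0)
Add(Function('v')(-14), Mul(-1, 424)) = Add(0, Mul(-1, 424)) = Add(0, -424) = -424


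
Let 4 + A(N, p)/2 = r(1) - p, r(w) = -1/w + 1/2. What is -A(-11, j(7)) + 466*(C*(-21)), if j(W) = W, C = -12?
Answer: 117455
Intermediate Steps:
r(w) = 1/2 - 1/w (r(w) = -1/w + 1*(1/2) = -1/w + 1/2 = 1/2 - 1/w)
A(N, p) = -9 - 2*p (A(N, p) = -8 + 2*((1/2)*(-2 + 1)/1 - p) = -8 + 2*((1/2)*1*(-1) - p) = -8 + 2*(-1/2 - p) = -8 + (-1 - 2*p) = -9 - 2*p)
-A(-11, j(7)) + 466*(C*(-21)) = -(-9 - 2*7) + 466*(-12*(-21)) = -(-9 - 14) + 466*252 = -1*(-23) + 117432 = 23 + 117432 = 117455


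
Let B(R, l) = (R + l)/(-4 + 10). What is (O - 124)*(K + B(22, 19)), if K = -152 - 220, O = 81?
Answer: 94213/6 ≈ 15702.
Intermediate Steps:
K = -372
B(R, l) = R/6 + l/6 (B(R, l) = (R + l)/6 = (R + l)*(⅙) = R/6 + l/6)
(O - 124)*(K + B(22, 19)) = (81 - 124)*(-372 + ((⅙)*22 + (⅙)*19)) = -43*(-372 + (11/3 + 19/6)) = -43*(-372 + 41/6) = -43*(-2191/6) = 94213/6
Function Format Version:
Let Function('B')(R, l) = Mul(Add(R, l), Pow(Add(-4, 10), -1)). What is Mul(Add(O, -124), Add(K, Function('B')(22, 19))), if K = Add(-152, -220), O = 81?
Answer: Rational(94213, 6) ≈ 15702.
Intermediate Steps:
K = -372
Function('B')(R, l) = Add(Mul(Rational(1, 6), R), Mul(Rational(1, 6), l)) (Function('B')(R, l) = Mul(Add(R, l), Pow(6, -1)) = Mul(Add(R, l), Rational(1, 6)) = Add(Mul(Rational(1, 6), R), Mul(Rational(1, 6), l)))
Mul(Add(O, -124), Add(K, Function('B')(22, 19))) = Mul(Add(81, -124), Add(-372, Add(Mul(Rational(1, 6), 22), Mul(Rational(1, 6), 19)))) = Mul(-43, Add(-372, Add(Rational(11, 3), Rational(19, 6)))) = Mul(-43, Add(-372, Rational(41, 6))) = Mul(-43, Rational(-2191, 6)) = Rational(94213, 6)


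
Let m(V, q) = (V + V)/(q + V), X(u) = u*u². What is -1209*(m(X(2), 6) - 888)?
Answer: 7505472/7 ≈ 1.0722e+6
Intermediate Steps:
X(u) = u³
m(V, q) = 2*V/(V + q) (m(V, q) = (2*V)/(V + q) = 2*V/(V + q))
-1209*(m(X(2), 6) - 888) = -1209*(2*2³/(2³ + 6) - 888) = -1209*(2*8/(8 + 6) - 888) = -1209*(2*8/14 - 888) = -1209*(2*8*(1/14) - 888) = -1209*(8/7 - 888) = -1209*(-6208/7) = 7505472/7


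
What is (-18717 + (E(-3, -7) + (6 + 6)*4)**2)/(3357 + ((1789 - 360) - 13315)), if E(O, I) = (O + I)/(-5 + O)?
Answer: 260663/136464 ≈ 1.9101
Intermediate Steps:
E(O, I) = (I + O)/(-5 + O)
(-18717 + (E(-3, -7) + (6 + 6)*4)**2)/(3357 + ((1789 - 360) - 13315)) = (-18717 + ((-7 - 3)/(-5 - 3) + (6 + 6)*4)**2)/(3357 + ((1789 - 360) - 13315)) = (-18717 + (-10/(-8) + 12*4)**2)/(3357 + (1429 - 13315)) = (-18717 + (-1/8*(-10) + 48)**2)/(3357 - 11886) = (-18717 + (5/4 + 48)**2)/(-8529) = (-18717 + (197/4)**2)*(-1/8529) = (-18717 + 38809/16)*(-1/8529) = -260663/16*(-1/8529) = 260663/136464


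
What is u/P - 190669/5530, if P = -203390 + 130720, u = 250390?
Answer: -1524057293/40186510 ≈ -37.925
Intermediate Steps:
P = -72670
u/P - 190669/5530 = 250390/(-72670) - 190669/5530 = 250390*(-1/72670) - 190669*1/5530 = -25039/7267 - 190669/5530 = -1524057293/40186510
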